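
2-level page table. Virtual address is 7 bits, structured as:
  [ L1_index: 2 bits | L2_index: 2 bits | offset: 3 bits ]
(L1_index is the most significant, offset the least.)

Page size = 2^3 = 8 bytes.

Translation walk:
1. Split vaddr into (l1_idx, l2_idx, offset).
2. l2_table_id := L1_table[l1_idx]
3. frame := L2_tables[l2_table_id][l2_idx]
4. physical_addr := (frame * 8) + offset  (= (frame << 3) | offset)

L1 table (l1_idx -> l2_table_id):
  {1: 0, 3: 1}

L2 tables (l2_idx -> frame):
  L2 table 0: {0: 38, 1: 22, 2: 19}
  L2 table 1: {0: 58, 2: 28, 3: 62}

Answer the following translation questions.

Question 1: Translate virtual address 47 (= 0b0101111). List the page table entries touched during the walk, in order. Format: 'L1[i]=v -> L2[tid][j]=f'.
vaddr = 47 = 0b0101111
Split: l1_idx=1, l2_idx=1, offset=7

Answer: L1[1]=0 -> L2[0][1]=22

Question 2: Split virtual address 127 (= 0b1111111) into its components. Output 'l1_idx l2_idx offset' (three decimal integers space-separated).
vaddr = 127 = 0b1111111
  top 2 bits -> l1_idx = 3
  next 2 bits -> l2_idx = 3
  bottom 3 bits -> offset = 7

Answer: 3 3 7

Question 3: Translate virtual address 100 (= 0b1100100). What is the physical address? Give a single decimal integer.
Answer: 468

Derivation:
vaddr = 100 = 0b1100100
Split: l1_idx=3, l2_idx=0, offset=4
L1[3] = 1
L2[1][0] = 58
paddr = 58 * 8 + 4 = 468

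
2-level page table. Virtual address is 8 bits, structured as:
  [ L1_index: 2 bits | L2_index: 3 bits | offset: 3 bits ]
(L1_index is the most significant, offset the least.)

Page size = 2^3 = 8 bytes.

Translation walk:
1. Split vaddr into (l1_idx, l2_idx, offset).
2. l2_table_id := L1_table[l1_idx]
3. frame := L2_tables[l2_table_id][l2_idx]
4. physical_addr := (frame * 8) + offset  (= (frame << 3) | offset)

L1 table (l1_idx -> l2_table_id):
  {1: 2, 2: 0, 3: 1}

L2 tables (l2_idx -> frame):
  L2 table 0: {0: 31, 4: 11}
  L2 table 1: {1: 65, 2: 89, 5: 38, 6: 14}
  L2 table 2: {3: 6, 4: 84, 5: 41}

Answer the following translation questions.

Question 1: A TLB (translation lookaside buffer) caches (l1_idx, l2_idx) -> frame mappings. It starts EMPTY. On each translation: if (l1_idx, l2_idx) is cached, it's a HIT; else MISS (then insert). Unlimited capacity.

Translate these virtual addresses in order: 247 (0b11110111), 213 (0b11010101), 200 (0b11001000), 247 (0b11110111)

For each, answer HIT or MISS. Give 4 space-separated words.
Answer: MISS MISS MISS HIT

Derivation:
vaddr=247: (3,6) not in TLB -> MISS, insert
vaddr=213: (3,2) not in TLB -> MISS, insert
vaddr=200: (3,1) not in TLB -> MISS, insert
vaddr=247: (3,6) in TLB -> HIT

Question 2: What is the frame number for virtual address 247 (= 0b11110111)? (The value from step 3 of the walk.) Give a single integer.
Answer: 14

Derivation:
vaddr = 247: l1_idx=3, l2_idx=6
L1[3] = 1; L2[1][6] = 14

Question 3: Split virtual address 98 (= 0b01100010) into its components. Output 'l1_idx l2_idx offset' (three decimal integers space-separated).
Answer: 1 4 2

Derivation:
vaddr = 98 = 0b01100010
  top 2 bits -> l1_idx = 1
  next 3 bits -> l2_idx = 4
  bottom 3 bits -> offset = 2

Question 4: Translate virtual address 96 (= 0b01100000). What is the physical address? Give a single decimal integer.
Answer: 672

Derivation:
vaddr = 96 = 0b01100000
Split: l1_idx=1, l2_idx=4, offset=0
L1[1] = 2
L2[2][4] = 84
paddr = 84 * 8 + 0 = 672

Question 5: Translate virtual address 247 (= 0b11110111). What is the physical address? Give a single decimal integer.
Answer: 119

Derivation:
vaddr = 247 = 0b11110111
Split: l1_idx=3, l2_idx=6, offset=7
L1[3] = 1
L2[1][6] = 14
paddr = 14 * 8 + 7 = 119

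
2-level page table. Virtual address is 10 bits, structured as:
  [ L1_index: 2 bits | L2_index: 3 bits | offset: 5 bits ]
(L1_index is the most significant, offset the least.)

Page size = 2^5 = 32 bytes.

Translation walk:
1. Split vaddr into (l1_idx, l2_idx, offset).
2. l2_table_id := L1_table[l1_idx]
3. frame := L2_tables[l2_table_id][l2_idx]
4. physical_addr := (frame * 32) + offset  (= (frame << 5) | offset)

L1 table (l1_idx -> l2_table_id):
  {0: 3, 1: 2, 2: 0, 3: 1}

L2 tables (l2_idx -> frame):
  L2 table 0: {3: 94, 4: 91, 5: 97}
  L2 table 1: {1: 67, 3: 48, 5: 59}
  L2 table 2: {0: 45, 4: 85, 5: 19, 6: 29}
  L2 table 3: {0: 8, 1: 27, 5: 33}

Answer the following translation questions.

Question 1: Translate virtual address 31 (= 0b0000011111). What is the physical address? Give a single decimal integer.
Answer: 287

Derivation:
vaddr = 31 = 0b0000011111
Split: l1_idx=0, l2_idx=0, offset=31
L1[0] = 3
L2[3][0] = 8
paddr = 8 * 32 + 31 = 287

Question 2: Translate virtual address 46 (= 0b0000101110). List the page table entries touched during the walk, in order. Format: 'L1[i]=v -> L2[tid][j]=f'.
vaddr = 46 = 0b0000101110
Split: l1_idx=0, l2_idx=1, offset=14

Answer: L1[0]=3 -> L2[3][1]=27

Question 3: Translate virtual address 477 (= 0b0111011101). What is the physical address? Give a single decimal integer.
vaddr = 477 = 0b0111011101
Split: l1_idx=1, l2_idx=6, offset=29
L1[1] = 2
L2[2][6] = 29
paddr = 29 * 32 + 29 = 957

Answer: 957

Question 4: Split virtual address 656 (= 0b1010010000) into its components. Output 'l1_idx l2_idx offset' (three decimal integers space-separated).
vaddr = 656 = 0b1010010000
  top 2 bits -> l1_idx = 2
  next 3 bits -> l2_idx = 4
  bottom 5 bits -> offset = 16

Answer: 2 4 16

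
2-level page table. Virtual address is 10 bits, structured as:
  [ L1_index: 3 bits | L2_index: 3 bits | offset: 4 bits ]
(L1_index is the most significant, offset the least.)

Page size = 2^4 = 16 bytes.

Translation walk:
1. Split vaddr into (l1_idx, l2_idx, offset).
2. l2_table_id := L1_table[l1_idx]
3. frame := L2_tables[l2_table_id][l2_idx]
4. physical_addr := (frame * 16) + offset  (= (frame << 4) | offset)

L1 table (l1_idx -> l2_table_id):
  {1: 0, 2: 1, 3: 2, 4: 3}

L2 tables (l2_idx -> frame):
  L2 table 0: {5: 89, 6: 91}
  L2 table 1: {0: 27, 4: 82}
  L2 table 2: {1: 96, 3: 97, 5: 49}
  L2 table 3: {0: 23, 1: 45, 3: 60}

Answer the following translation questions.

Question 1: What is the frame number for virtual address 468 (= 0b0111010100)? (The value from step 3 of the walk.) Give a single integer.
vaddr = 468: l1_idx=3, l2_idx=5
L1[3] = 2; L2[2][5] = 49

Answer: 49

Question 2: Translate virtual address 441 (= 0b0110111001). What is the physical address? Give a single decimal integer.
Answer: 1561

Derivation:
vaddr = 441 = 0b0110111001
Split: l1_idx=3, l2_idx=3, offset=9
L1[3] = 2
L2[2][3] = 97
paddr = 97 * 16 + 9 = 1561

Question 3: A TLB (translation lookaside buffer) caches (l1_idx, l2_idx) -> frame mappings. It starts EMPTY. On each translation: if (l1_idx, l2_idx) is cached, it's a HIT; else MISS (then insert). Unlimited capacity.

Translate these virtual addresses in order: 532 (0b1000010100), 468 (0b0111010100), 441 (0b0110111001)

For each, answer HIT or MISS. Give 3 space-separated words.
Answer: MISS MISS MISS

Derivation:
vaddr=532: (4,1) not in TLB -> MISS, insert
vaddr=468: (3,5) not in TLB -> MISS, insert
vaddr=441: (3,3) not in TLB -> MISS, insert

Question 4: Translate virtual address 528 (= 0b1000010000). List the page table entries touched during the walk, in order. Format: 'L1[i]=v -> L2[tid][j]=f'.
Answer: L1[4]=3 -> L2[3][1]=45

Derivation:
vaddr = 528 = 0b1000010000
Split: l1_idx=4, l2_idx=1, offset=0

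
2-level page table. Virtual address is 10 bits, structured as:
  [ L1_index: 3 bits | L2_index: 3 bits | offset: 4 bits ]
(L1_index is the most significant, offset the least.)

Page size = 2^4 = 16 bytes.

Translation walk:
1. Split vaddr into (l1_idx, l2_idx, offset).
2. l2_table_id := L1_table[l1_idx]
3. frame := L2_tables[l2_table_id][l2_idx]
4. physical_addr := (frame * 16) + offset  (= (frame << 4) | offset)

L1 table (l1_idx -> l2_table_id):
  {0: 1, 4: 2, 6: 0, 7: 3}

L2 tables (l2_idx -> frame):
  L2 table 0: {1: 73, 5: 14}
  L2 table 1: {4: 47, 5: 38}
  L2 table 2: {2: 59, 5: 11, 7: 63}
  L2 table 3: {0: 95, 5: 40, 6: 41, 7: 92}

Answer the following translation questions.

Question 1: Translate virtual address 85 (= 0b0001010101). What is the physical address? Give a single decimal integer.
Answer: 613

Derivation:
vaddr = 85 = 0b0001010101
Split: l1_idx=0, l2_idx=5, offset=5
L1[0] = 1
L2[1][5] = 38
paddr = 38 * 16 + 5 = 613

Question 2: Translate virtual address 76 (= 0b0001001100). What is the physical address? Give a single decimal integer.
Answer: 764

Derivation:
vaddr = 76 = 0b0001001100
Split: l1_idx=0, l2_idx=4, offset=12
L1[0] = 1
L2[1][4] = 47
paddr = 47 * 16 + 12 = 764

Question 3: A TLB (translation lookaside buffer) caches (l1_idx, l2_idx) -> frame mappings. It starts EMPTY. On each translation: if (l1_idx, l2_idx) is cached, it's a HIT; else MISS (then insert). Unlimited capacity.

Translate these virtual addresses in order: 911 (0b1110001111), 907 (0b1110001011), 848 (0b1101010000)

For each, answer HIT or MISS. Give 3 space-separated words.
vaddr=911: (7,0) not in TLB -> MISS, insert
vaddr=907: (7,0) in TLB -> HIT
vaddr=848: (6,5) not in TLB -> MISS, insert

Answer: MISS HIT MISS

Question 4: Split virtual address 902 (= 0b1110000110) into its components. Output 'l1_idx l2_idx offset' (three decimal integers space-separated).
Answer: 7 0 6

Derivation:
vaddr = 902 = 0b1110000110
  top 3 bits -> l1_idx = 7
  next 3 bits -> l2_idx = 0
  bottom 4 bits -> offset = 6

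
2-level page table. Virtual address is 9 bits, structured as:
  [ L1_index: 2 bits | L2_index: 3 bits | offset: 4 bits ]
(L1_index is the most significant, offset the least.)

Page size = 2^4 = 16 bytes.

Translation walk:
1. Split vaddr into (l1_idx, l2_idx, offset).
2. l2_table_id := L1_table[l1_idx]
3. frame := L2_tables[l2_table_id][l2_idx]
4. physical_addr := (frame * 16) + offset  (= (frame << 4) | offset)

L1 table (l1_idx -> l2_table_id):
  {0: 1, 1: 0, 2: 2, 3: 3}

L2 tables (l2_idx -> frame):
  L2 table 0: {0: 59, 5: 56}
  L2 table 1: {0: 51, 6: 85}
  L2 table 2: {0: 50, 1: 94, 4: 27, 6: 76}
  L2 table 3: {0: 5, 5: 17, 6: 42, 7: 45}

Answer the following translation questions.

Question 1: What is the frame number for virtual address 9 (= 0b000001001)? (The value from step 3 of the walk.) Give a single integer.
Answer: 51

Derivation:
vaddr = 9: l1_idx=0, l2_idx=0
L1[0] = 1; L2[1][0] = 51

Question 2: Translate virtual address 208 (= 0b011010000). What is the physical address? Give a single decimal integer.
Answer: 896

Derivation:
vaddr = 208 = 0b011010000
Split: l1_idx=1, l2_idx=5, offset=0
L1[1] = 0
L2[0][5] = 56
paddr = 56 * 16 + 0 = 896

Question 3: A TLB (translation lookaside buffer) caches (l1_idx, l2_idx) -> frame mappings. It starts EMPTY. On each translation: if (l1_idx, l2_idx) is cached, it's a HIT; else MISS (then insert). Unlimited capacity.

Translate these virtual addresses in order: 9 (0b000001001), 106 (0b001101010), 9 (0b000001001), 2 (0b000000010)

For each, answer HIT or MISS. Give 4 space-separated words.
Answer: MISS MISS HIT HIT

Derivation:
vaddr=9: (0,0) not in TLB -> MISS, insert
vaddr=106: (0,6) not in TLB -> MISS, insert
vaddr=9: (0,0) in TLB -> HIT
vaddr=2: (0,0) in TLB -> HIT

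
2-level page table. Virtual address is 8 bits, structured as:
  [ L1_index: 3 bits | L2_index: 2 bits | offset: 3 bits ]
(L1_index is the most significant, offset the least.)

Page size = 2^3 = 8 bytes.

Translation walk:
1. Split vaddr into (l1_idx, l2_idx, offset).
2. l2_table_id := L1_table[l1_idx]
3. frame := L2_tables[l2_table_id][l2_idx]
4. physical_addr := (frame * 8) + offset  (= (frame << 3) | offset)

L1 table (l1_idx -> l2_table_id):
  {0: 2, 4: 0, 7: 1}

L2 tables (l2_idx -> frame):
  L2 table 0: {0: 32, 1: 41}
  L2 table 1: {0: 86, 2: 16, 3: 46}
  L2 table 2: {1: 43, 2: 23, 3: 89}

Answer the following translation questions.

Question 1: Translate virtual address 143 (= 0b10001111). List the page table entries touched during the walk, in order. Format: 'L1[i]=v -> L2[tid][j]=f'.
vaddr = 143 = 0b10001111
Split: l1_idx=4, l2_idx=1, offset=7

Answer: L1[4]=0 -> L2[0][1]=41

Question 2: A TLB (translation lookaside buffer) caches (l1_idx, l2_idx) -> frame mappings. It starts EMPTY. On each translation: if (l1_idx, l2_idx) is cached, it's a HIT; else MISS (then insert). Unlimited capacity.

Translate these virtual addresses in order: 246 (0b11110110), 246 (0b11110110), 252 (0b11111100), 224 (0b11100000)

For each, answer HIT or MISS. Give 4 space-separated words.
vaddr=246: (7,2) not in TLB -> MISS, insert
vaddr=246: (7,2) in TLB -> HIT
vaddr=252: (7,3) not in TLB -> MISS, insert
vaddr=224: (7,0) not in TLB -> MISS, insert

Answer: MISS HIT MISS MISS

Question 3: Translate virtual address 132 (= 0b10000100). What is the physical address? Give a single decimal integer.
vaddr = 132 = 0b10000100
Split: l1_idx=4, l2_idx=0, offset=4
L1[4] = 0
L2[0][0] = 32
paddr = 32 * 8 + 4 = 260

Answer: 260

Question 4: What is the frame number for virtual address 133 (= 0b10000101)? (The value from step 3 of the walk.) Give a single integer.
Answer: 32

Derivation:
vaddr = 133: l1_idx=4, l2_idx=0
L1[4] = 0; L2[0][0] = 32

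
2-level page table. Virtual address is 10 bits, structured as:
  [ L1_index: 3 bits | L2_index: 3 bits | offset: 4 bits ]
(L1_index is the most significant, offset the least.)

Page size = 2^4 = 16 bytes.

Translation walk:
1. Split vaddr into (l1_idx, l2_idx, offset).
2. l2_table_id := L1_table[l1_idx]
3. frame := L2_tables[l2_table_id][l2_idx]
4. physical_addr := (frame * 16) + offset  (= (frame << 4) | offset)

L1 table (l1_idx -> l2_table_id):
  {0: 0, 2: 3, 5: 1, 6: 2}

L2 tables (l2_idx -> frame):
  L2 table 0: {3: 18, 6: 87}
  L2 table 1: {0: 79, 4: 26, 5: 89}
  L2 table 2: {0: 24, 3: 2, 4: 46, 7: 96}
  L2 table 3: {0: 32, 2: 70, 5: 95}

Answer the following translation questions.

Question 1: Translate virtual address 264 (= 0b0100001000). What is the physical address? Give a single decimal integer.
Answer: 520

Derivation:
vaddr = 264 = 0b0100001000
Split: l1_idx=2, l2_idx=0, offset=8
L1[2] = 3
L2[3][0] = 32
paddr = 32 * 16 + 8 = 520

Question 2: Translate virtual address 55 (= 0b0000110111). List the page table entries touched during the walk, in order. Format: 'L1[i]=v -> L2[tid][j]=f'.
vaddr = 55 = 0b0000110111
Split: l1_idx=0, l2_idx=3, offset=7

Answer: L1[0]=0 -> L2[0][3]=18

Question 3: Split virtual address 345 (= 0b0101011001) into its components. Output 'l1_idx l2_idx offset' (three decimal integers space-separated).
Answer: 2 5 9

Derivation:
vaddr = 345 = 0b0101011001
  top 3 bits -> l1_idx = 2
  next 3 bits -> l2_idx = 5
  bottom 4 bits -> offset = 9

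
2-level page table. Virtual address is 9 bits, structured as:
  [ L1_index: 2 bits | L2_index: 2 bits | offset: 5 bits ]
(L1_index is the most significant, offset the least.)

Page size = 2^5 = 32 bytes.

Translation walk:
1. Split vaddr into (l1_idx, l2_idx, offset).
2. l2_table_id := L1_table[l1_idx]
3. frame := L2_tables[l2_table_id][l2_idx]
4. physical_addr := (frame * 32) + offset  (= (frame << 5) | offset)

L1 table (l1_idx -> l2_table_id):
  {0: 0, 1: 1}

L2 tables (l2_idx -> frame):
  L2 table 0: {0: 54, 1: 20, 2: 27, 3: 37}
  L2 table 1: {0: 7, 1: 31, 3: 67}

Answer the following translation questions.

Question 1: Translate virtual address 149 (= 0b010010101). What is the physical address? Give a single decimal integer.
vaddr = 149 = 0b010010101
Split: l1_idx=1, l2_idx=0, offset=21
L1[1] = 1
L2[1][0] = 7
paddr = 7 * 32 + 21 = 245

Answer: 245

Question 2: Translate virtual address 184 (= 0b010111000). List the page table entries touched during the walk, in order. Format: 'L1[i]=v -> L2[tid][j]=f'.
Answer: L1[1]=1 -> L2[1][1]=31

Derivation:
vaddr = 184 = 0b010111000
Split: l1_idx=1, l2_idx=1, offset=24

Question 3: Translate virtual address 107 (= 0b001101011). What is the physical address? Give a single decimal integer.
Answer: 1195

Derivation:
vaddr = 107 = 0b001101011
Split: l1_idx=0, l2_idx=3, offset=11
L1[0] = 0
L2[0][3] = 37
paddr = 37 * 32 + 11 = 1195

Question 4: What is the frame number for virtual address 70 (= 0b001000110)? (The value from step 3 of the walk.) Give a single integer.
Answer: 27

Derivation:
vaddr = 70: l1_idx=0, l2_idx=2
L1[0] = 0; L2[0][2] = 27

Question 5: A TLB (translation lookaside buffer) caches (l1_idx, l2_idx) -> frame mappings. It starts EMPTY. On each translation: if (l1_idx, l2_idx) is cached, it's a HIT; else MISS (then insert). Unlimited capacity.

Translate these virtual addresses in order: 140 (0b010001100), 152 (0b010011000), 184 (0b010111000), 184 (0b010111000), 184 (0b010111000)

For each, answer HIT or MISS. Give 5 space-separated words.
vaddr=140: (1,0) not in TLB -> MISS, insert
vaddr=152: (1,0) in TLB -> HIT
vaddr=184: (1,1) not in TLB -> MISS, insert
vaddr=184: (1,1) in TLB -> HIT
vaddr=184: (1,1) in TLB -> HIT

Answer: MISS HIT MISS HIT HIT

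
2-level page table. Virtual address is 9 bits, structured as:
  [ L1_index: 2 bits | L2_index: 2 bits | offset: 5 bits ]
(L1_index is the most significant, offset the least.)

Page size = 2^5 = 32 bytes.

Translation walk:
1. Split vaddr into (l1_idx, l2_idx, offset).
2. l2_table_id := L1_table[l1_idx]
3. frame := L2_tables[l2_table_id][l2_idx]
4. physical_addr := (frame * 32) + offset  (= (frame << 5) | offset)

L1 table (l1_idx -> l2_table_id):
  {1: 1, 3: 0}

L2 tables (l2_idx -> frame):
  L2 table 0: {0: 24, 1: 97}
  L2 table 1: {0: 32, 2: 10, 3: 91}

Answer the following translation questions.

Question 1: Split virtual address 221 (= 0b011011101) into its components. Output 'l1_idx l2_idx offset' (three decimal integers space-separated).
vaddr = 221 = 0b011011101
  top 2 bits -> l1_idx = 1
  next 2 bits -> l2_idx = 2
  bottom 5 bits -> offset = 29

Answer: 1 2 29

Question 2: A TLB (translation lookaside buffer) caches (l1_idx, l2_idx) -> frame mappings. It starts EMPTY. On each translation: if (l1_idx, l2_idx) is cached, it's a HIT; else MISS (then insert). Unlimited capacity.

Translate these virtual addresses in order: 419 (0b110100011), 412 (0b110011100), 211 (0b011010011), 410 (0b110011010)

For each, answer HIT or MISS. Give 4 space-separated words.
vaddr=419: (3,1) not in TLB -> MISS, insert
vaddr=412: (3,0) not in TLB -> MISS, insert
vaddr=211: (1,2) not in TLB -> MISS, insert
vaddr=410: (3,0) in TLB -> HIT

Answer: MISS MISS MISS HIT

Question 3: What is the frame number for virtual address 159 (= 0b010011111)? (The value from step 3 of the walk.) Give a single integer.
vaddr = 159: l1_idx=1, l2_idx=0
L1[1] = 1; L2[1][0] = 32

Answer: 32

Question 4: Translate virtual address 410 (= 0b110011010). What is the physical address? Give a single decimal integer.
vaddr = 410 = 0b110011010
Split: l1_idx=3, l2_idx=0, offset=26
L1[3] = 0
L2[0][0] = 24
paddr = 24 * 32 + 26 = 794

Answer: 794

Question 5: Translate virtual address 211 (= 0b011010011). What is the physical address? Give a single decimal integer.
Answer: 339

Derivation:
vaddr = 211 = 0b011010011
Split: l1_idx=1, l2_idx=2, offset=19
L1[1] = 1
L2[1][2] = 10
paddr = 10 * 32 + 19 = 339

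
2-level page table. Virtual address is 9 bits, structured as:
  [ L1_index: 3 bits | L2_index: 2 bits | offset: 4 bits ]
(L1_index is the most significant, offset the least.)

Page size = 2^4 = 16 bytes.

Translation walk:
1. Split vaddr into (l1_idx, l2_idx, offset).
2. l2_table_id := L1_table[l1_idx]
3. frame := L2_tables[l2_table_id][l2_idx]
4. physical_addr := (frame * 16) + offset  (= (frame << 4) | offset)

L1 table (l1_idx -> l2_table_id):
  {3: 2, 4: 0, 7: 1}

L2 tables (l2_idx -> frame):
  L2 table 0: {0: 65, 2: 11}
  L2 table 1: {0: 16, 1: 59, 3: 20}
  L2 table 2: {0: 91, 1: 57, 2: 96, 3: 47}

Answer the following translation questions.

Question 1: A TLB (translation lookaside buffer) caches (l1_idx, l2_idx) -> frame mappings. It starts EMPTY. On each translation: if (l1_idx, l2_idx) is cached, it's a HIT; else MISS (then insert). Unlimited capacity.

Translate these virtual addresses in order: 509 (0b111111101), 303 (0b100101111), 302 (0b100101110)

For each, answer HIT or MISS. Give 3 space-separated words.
vaddr=509: (7,3) not in TLB -> MISS, insert
vaddr=303: (4,2) not in TLB -> MISS, insert
vaddr=302: (4,2) in TLB -> HIT

Answer: MISS MISS HIT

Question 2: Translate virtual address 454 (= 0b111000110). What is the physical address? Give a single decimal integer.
Answer: 262

Derivation:
vaddr = 454 = 0b111000110
Split: l1_idx=7, l2_idx=0, offset=6
L1[7] = 1
L2[1][0] = 16
paddr = 16 * 16 + 6 = 262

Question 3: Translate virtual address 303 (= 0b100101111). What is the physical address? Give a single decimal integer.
Answer: 191

Derivation:
vaddr = 303 = 0b100101111
Split: l1_idx=4, l2_idx=2, offset=15
L1[4] = 0
L2[0][2] = 11
paddr = 11 * 16 + 15 = 191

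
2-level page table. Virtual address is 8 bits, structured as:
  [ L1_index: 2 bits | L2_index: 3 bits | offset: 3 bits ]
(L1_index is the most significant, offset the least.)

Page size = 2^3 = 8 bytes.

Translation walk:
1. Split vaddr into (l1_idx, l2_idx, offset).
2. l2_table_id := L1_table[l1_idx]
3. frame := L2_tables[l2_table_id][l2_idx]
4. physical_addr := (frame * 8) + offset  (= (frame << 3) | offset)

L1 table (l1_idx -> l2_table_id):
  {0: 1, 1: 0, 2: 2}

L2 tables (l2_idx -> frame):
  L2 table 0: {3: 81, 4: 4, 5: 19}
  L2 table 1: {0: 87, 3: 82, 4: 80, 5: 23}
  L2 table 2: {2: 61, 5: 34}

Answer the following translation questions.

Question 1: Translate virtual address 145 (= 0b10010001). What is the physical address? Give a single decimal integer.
vaddr = 145 = 0b10010001
Split: l1_idx=2, l2_idx=2, offset=1
L1[2] = 2
L2[2][2] = 61
paddr = 61 * 8 + 1 = 489

Answer: 489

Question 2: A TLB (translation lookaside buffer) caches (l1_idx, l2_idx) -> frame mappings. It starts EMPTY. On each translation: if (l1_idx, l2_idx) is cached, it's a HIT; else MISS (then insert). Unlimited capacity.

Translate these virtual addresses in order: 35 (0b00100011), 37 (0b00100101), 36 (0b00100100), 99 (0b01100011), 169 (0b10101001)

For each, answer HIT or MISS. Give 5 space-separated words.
vaddr=35: (0,4) not in TLB -> MISS, insert
vaddr=37: (0,4) in TLB -> HIT
vaddr=36: (0,4) in TLB -> HIT
vaddr=99: (1,4) not in TLB -> MISS, insert
vaddr=169: (2,5) not in TLB -> MISS, insert

Answer: MISS HIT HIT MISS MISS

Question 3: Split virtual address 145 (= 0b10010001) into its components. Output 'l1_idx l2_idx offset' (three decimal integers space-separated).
Answer: 2 2 1

Derivation:
vaddr = 145 = 0b10010001
  top 2 bits -> l1_idx = 2
  next 3 bits -> l2_idx = 2
  bottom 3 bits -> offset = 1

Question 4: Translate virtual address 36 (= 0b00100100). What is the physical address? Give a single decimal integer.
Answer: 644

Derivation:
vaddr = 36 = 0b00100100
Split: l1_idx=0, l2_idx=4, offset=4
L1[0] = 1
L2[1][4] = 80
paddr = 80 * 8 + 4 = 644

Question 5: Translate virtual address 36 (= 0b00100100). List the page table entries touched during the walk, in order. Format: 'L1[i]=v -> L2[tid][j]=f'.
Answer: L1[0]=1 -> L2[1][4]=80

Derivation:
vaddr = 36 = 0b00100100
Split: l1_idx=0, l2_idx=4, offset=4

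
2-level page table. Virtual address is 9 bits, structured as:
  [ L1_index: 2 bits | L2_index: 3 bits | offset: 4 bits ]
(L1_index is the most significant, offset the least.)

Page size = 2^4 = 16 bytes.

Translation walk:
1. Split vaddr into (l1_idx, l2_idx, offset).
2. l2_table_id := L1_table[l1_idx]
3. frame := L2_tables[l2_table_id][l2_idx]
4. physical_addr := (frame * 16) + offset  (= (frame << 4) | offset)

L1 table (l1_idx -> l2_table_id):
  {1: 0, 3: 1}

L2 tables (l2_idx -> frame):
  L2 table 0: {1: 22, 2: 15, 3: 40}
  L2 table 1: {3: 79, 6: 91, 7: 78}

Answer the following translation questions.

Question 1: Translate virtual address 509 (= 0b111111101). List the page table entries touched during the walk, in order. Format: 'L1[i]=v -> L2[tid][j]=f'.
Answer: L1[3]=1 -> L2[1][7]=78

Derivation:
vaddr = 509 = 0b111111101
Split: l1_idx=3, l2_idx=7, offset=13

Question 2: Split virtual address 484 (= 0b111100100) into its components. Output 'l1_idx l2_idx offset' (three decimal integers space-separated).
vaddr = 484 = 0b111100100
  top 2 bits -> l1_idx = 3
  next 3 bits -> l2_idx = 6
  bottom 4 bits -> offset = 4

Answer: 3 6 4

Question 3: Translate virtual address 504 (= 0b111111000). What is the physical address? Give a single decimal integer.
Answer: 1256

Derivation:
vaddr = 504 = 0b111111000
Split: l1_idx=3, l2_idx=7, offset=8
L1[3] = 1
L2[1][7] = 78
paddr = 78 * 16 + 8 = 1256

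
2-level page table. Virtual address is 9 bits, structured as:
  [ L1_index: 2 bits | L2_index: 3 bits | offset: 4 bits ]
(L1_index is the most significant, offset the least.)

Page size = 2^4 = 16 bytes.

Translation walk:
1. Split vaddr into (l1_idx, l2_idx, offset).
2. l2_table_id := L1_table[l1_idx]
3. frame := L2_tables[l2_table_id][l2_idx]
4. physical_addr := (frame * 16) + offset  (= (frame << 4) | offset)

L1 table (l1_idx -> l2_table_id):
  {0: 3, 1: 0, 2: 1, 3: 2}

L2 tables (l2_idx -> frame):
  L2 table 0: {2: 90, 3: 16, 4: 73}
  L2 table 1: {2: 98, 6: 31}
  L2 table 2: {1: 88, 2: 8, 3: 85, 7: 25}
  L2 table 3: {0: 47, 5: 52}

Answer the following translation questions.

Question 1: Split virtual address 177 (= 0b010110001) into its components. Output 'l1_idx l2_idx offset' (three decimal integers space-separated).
Answer: 1 3 1

Derivation:
vaddr = 177 = 0b010110001
  top 2 bits -> l1_idx = 1
  next 3 bits -> l2_idx = 3
  bottom 4 bits -> offset = 1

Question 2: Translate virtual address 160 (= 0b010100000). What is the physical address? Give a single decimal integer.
vaddr = 160 = 0b010100000
Split: l1_idx=1, l2_idx=2, offset=0
L1[1] = 0
L2[0][2] = 90
paddr = 90 * 16 + 0 = 1440

Answer: 1440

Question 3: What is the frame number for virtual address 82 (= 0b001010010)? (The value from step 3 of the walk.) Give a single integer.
vaddr = 82: l1_idx=0, l2_idx=5
L1[0] = 3; L2[3][5] = 52

Answer: 52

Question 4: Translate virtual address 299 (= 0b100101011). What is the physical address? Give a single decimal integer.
vaddr = 299 = 0b100101011
Split: l1_idx=2, l2_idx=2, offset=11
L1[2] = 1
L2[1][2] = 98
paddr = 98 * 16 + 11 = 1579

Answer: 1579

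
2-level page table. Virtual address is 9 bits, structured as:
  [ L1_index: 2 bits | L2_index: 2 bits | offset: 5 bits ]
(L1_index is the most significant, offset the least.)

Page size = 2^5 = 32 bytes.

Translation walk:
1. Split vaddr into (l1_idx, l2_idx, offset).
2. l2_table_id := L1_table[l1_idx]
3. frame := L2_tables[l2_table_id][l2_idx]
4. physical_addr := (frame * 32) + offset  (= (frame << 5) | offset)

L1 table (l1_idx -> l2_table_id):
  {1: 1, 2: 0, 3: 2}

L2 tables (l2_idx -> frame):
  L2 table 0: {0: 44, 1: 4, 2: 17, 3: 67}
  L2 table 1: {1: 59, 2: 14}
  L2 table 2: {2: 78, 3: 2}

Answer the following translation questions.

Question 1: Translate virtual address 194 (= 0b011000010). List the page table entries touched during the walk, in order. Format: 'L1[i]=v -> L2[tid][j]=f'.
Answer: L1[1]=1 -> L2[1][2]=14

Derivation:
vaddr = 194 = 0b011000010
Split: l1_idx=1, l2_idx=2, offset=2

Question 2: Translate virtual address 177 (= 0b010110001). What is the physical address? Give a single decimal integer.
vaddr = 177 = 0b010110001
Split: l1_idx=1, l2_idx=1, offset=17
L1[1] = 1
L2[1][1] = 59
paddr = 59 * 32 + 17 = 1905

Answer: 1905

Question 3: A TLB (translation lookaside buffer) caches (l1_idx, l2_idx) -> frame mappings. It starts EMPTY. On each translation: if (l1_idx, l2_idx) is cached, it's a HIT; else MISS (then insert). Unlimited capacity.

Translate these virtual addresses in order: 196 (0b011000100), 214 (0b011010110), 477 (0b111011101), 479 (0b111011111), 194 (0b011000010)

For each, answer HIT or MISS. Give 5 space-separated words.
Answer: MISS HIT MISS HIT HIT

Derivation:
vaddr=196: (1,2) not in TLB -> MISS, insert
vaddr=214: (1,2) in TLB -> HIT
vaddr=477: (3,2) not in TLB -> MISS, insert
vaddr=479: (3,2) in TLB -> HIT
vaddr=194: (1,2) in TLB -> HIT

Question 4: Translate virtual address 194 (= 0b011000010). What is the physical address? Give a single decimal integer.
Answer: 450

Derivation:
vaddr = 194 = 0b011000010
Split: l1_idx=1, l2_idx=2, offset=2
L1[1] = 1
L2[1][2] = 14
paddr = 14 * 32 + 2 = 450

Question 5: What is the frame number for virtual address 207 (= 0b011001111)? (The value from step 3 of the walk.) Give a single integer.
Answer: 14

Derivation:
vaddr = 207: l1_idx=1, l2_idx=2
L1[1] = 1; L2[1][2] = 14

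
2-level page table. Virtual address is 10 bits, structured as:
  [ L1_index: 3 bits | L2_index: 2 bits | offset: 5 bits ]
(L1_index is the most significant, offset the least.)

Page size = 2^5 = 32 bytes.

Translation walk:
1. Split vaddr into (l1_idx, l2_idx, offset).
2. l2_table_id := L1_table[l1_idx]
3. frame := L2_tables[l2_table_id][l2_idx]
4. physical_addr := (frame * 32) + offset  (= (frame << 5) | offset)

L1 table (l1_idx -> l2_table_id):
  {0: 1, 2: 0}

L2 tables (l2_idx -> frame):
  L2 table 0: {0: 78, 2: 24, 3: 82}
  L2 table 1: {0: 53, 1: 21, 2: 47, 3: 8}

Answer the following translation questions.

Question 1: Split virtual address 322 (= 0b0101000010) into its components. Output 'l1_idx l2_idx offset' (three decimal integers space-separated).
Answer: 2 2 2

Derivation:
vaddr = 322 = 0b0101000010
  top 3 bits -> l1_idx = 2
  next 2 bits -> l2_idx = 2
  bottom 5 bits -> offset = 2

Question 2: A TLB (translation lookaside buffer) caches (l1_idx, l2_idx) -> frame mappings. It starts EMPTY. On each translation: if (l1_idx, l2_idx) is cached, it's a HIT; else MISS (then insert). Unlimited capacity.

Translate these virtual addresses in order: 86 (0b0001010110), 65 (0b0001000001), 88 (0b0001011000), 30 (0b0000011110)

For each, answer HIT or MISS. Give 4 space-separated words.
Answer: MISS HIT HIT MISS

Derivation:
vaddr=86: (0,2) not in TLB -> MISS, insert
vaddr=65: (0,2) in TLB -> HIT
vaddr=88: (0,2) in TLB -> HIT
vaddr=30: (0,0) not in TLB -> MISS, insert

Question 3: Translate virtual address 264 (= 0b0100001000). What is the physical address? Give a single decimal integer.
Answer: 2504

Derivation:
vaddr = 264 = 0b0100001000
Split: l1_idx=2, l2_idx=0, offset=8
L1[2] = 0
L2[0][0] = 78
paddr = 78 * 32 + 8 = 2504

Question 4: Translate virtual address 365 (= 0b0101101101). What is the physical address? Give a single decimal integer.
Answer: 2637

Derivation:
vaddr = 365 = 0b0101101101
Split: l1_idx=2, l2_idx=3, offset=13
L1[2] = 0
L2[0][3] = 82
paddr = 82 * 32 + 13 = 2637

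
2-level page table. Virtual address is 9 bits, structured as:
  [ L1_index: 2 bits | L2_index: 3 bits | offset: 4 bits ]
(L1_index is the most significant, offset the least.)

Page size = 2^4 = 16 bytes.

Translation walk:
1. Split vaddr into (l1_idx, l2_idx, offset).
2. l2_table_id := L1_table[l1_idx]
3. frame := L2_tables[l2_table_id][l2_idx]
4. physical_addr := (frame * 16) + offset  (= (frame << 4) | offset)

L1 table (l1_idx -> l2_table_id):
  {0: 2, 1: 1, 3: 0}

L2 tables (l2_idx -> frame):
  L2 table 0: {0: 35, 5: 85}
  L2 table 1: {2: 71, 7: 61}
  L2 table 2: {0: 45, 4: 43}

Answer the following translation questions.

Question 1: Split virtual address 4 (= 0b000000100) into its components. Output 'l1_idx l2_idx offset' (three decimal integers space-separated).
vaddr = 4 = 0b000000100
  top 2 bits -> l1_idx = 0
  next 3 bits -> l2_idx = 0
  bottom 4 bits -> offset = 4

Answer: 0 0 4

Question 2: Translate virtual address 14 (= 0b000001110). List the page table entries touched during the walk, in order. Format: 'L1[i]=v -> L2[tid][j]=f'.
vaddr = 14 = 0b000001110
Split: l1_idx=0, l2_idx=0, offset=14

Answer: L1[0]=2 -> L2[2][0]=45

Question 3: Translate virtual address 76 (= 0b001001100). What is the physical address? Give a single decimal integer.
vaddr = 76 = 0b001001100
Split: l1_idx=0, l2_idx=4, offset=12
L1[0] = 2
L2[2][4] = 43
paddr = 43 * 16 + 12 = 700

Answer: 700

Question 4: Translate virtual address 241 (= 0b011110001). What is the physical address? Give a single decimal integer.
Answer: 977

Derivation:
vaddr = 241 = 0b011110001
Split: l1_idx=1, l2_idx=7, offset=1
L1[1] = 1
L2[1][7] = 61
paddr = 61 * 16 + 1 = 977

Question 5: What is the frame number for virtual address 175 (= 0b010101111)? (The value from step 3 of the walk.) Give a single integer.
vaddr = 175: l1_idx=1, l2_idx=2
L1[1] = 1; L2[1][2] = 71

Answer: 71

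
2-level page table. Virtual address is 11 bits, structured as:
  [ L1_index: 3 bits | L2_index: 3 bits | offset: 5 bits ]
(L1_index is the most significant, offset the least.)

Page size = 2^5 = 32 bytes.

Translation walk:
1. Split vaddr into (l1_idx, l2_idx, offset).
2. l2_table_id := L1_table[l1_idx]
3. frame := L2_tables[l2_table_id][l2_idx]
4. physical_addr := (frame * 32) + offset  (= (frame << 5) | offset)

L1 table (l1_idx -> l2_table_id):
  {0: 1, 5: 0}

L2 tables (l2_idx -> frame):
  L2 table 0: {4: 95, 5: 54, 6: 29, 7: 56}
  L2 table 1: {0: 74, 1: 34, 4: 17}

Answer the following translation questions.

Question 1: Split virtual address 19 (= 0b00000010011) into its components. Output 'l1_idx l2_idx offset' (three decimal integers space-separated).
Answer: 0 0 19

Derivation:
vaddr = 19 = 0b00000010011
  top 3 bits -> l1_idx = 0
  next 3 bits -> l2_idx = 0
  bottom 5 bits -> offset = 19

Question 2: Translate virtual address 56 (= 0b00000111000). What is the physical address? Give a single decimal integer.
vaddr = 56 = 0b00000111000
Split: l1_idx=0, l2_idx=1, offset=24
L1[0] = 1
L2[1][1] = 34
paddr = 34 * 32 + 24 = 1112

Answer: 1112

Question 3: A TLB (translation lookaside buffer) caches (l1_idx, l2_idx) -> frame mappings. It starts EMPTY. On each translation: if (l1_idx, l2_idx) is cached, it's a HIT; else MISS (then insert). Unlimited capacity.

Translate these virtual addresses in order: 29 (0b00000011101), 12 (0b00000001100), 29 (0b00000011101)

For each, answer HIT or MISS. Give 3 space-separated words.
Answer: MISS HIT HIT

Derivation:
vaddr=29: (0,0) not in TLB -> MISS, insert
vaddr=12: (0,0) in TLB -> HIT
vaddr=29: (0,0) in TLB -> HIT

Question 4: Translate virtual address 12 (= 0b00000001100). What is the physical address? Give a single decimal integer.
Answer: 2380

Derivation:
vaddr = 12 = 0b00000001100
Split: l1_idx=0, l2_idx=0, offset=12
L1[0] = 1
L2[1][0] = 74
paddr = 74 * 32 + 12 = 2380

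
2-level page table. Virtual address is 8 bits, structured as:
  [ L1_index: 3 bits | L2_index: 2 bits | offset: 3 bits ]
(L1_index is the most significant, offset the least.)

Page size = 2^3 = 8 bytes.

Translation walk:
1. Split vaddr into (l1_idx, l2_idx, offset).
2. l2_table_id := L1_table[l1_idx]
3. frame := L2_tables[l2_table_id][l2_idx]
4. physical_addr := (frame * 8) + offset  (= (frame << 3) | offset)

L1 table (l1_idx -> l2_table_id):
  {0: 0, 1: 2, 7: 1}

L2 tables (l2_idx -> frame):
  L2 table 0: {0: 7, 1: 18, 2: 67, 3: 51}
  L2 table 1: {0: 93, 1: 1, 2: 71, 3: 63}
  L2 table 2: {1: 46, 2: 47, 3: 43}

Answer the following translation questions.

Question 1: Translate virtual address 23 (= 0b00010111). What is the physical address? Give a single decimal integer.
vaddr = 23 = 0b00010111
Split: l1_idx=0, l2_idx=2, offset=7
L1[0] = 0
L2[0][2] = 67
paddr = 67 * 8 + 7 = 543

Answer: 543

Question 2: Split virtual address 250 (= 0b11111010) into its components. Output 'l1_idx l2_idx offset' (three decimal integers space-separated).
Answer: 7 3 2

Derivation:
vaddr = 250 = 0b11111010
  top 3 bits -> l1_idx = 7
  next 2 bits -> l2_idx = 3
  bottom 3 bits -> offset = 2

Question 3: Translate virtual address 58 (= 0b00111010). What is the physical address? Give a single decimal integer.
Answer: 346

Derivation:
vaddr = 58 = 0b00111010
Split: l1_idx=1, l2_idx=3, offset=2
L1[1] = 2
L2[2][3] = 43
paddr = 43 * 8 + 2 = 346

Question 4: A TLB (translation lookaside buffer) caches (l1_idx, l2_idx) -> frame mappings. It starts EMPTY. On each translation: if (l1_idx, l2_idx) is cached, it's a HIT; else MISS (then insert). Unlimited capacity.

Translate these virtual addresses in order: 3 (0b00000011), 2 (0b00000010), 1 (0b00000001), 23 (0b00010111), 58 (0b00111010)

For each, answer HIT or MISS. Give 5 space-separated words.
vaddr=3: (0,0) not in TLB -> MISS, insert
vaddr=2: (0,0) in TLB -> HIT
vaddr=1: (0,0) in TLB -> HIT
vaddr=23: (0,2) not in TLB -> MISS, insert
vaddr=58: (1,3) not in TLB -> MISS, insert

Answer: MISS HIT HIT MISS MISS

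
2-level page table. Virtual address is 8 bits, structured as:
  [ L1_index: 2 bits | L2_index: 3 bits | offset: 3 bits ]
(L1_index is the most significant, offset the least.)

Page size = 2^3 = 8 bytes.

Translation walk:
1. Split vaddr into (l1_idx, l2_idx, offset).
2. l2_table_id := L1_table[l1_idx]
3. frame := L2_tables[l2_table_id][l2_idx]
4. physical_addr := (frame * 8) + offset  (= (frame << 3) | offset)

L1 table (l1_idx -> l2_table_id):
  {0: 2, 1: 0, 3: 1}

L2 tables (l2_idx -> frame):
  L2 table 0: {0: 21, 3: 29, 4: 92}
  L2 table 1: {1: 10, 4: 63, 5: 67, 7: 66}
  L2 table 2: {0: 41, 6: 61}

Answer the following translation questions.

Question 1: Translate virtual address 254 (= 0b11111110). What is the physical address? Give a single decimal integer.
vaddr = 254 = 0b11111110
Split: l1_idx=3, l2_idx=7, offset=6
L1[3] = 1
L2[1][7] = 66
paddr = 66 * 8 + 6 = 534

Answer: 534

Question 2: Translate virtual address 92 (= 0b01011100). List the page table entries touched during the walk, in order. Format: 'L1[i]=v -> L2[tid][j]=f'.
vaddr = 92 = 0b01011100
Split: l1_idx=1, l2_idx=3, offset=4

Answer: L1[1]=0 -> L2[0][3]=29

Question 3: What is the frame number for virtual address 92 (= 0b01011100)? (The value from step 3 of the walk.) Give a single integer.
Answer: 29

Derivation:
vaddr = 92: l1_idx=1, l2_idx=3
L1[1] = 0; L2[0][3] = 29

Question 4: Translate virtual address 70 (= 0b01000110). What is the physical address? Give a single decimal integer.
Answer: 174

Derivation:
vaddr = 70 = 0b01000110
Split: l1_idx=1, l2_idx=0, offset=6
L1[1] = 0
L2[0][0] = 21
paddr = 21 * 8 + 6 = 174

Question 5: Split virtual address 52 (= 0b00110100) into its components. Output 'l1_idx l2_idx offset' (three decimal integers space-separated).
Answer: 0 6 4

Derivation:
vaddr = 52 = 0b00110100
  top 2 bits -> l1_idx = 0
  next 3 bits -> l2_idx = 6
  bottom 3 bits -> offset = 4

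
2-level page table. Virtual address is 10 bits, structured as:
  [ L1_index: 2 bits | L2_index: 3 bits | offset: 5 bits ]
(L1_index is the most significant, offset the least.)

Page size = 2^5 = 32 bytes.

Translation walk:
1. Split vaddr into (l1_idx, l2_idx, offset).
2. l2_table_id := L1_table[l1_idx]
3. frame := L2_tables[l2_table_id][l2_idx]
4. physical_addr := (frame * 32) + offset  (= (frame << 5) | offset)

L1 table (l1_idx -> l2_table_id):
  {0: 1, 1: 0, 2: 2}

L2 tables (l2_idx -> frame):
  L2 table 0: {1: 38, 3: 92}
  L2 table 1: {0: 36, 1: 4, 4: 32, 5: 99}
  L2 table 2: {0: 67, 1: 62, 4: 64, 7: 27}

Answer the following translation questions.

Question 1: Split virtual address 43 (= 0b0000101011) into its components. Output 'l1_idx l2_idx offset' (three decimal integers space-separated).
vaddr = 43 = 0b0000101011
  top 2 bits -> l1_idx = 0
  next 3 bits -> l2_idx = 1
  bottom 5 bits -> offset = 11

Answer: 0 1 11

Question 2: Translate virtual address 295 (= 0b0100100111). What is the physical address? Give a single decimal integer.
Answer: 1223

Derivation:
vaddr = 295 = 0b0100100111
Split: l1_idx=1, l2_idx=1, offset=7
L1[1] = 0
L2[0][1] = 38
paddr = 38 * 32 + 7 = 1223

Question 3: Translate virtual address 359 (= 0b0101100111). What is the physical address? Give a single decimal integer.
vaddr = 359 = 0b0101100111
Split: l1_idx=1, l2_idx=3, offset=7
L1[1] = 0
L2[0][3] = 92
paddr = 92 * 32 + 7 = 2951

Answer: 2951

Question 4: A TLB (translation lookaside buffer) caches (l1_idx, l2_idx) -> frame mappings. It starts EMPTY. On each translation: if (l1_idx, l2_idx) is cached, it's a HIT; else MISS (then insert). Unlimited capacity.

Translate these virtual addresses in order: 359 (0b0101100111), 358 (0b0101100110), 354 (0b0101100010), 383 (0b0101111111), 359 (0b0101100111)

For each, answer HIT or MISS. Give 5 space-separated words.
vaddr=359: (1,3) not in TLB -> MISS, insert
vaddr=358: (1,3) in TLB -> HIT
vaddr=354: (1,3) in TLB -> HIT
vaddr=383: (1,3) in TLB -> HIT
vaddr=359: (1,3) in TLB -> HIT

Answer: MISS HIT HIT HIT HIT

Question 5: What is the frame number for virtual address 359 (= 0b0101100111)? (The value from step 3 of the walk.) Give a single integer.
Answer: 92

Derivation:
vaddr = 359: l1_idx=1, l2_idx=3
L1[1] = 0; L2[0][3] = 92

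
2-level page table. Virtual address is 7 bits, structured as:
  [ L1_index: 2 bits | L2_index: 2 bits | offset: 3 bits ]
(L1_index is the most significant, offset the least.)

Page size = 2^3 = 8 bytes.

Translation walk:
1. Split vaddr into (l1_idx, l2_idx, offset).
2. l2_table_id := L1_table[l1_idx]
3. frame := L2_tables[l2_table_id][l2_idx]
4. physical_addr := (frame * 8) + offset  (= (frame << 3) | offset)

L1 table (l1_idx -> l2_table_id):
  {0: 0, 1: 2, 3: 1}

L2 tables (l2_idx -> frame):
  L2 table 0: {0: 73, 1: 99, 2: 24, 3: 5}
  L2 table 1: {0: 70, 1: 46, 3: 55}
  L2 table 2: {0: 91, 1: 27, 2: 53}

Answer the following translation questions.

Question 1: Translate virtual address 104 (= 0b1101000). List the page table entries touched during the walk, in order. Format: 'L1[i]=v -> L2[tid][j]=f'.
Answer: L1[3]=1 -> L2[1][1]=46

Derivation:
vaddr = 104 = 0b1101000
Split: l1_idx=3, l2_idx=1, offset=0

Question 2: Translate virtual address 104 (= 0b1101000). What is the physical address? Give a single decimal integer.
Answer: 368

Derivation:
vaddr = 104 = 0b1101000
Split: l1_idx=3, l2_idx=1, offset=0
L1[3] = 1
L2[1][1] = 46
paddr = 46 * 8 + 0 = 368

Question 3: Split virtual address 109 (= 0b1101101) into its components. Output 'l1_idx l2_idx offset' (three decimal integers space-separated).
Answer: 3 1 5

Derivation:
vaddr = 109 = 0b1101101
  top 2 bits -> l1_idx = 3
  next 2 bits -> l2_idx = 1
  bottom 3 bits -> offset = 5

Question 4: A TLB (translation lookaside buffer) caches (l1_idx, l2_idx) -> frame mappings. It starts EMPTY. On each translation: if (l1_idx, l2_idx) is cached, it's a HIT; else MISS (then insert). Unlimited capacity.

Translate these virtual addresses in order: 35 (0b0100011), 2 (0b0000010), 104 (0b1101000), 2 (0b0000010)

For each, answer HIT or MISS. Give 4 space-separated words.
Answer: MISS MISS MISS HIT

Derivation:
vaddr=35: (1,0) not in TLB -> MISS, insert
vaddr=2: (0,0) not in TLB -> MISS, insert
vaddr=104: (3,1) not in TLB -> MISS, insert
vaddr=2: (0,0) in TLB -> HIT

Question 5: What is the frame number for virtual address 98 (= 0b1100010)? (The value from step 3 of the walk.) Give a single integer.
Answer: 70

Derivation:
vaddr = 98: l1_idx=3, l2_idx=0
L1[3] = 1; L2[1][0] = 70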